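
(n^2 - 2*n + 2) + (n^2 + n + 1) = 2*n^2 - n + 3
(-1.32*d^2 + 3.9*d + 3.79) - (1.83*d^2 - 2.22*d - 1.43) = -3.15*d^2 + 6.12*d + 5.22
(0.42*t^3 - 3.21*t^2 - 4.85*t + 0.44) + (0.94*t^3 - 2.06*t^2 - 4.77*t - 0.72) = 1.36*t^3 - 5.27*t^2 - 9.62*t - 0.28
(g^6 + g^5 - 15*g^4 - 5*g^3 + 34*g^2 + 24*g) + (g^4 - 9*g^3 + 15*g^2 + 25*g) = g^6 + g^5 - 14*g^4 - 14*g^3 + 49*g^2 + 49*g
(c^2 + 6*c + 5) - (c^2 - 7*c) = 13*c + 5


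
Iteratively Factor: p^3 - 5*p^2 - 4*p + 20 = (p + 2)*(p^2 - 7*p + 10) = (p - 5)*(p + 2)*(p - 2)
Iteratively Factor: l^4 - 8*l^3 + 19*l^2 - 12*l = (l - 1)*(l^3 - 7*l^2 + 12*l) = (l - 4)*(l - 1)*(l^2 - 3*l) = (l - 4)*(l - 3)*(l - 1)*(l)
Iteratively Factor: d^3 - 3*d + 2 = (d - 1)*(d^2 + d - 2) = (d - 1)^2*(d + 2)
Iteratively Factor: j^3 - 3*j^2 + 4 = (j + 1)*(j^2 - 4*j + 4) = (j - 2)*(j + 1)*(j - 2)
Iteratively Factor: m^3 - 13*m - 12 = (m - 4)*(m^2 + 4*m + 3) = (m - 4)*(m + 1)*(m + 3)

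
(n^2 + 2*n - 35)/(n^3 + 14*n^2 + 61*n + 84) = (n - 5)/(n^2 + 7*n + 12)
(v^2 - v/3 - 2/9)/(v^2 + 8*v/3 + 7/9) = (3*v - 2)/(3*v + 7)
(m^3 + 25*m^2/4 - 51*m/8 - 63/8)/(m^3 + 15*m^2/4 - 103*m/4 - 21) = (m - 3/2)/(m - 4)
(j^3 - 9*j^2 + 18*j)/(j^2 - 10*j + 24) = j*(j - 3)/(j - 4)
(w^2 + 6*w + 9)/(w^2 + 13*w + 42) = (w^2 + 6*w + 9)/(w^2 + 13*w + 42)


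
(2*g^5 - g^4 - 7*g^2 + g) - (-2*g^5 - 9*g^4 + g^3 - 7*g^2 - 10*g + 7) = 4*g^5 + 8*g^4 - g^3 + 11*g - 7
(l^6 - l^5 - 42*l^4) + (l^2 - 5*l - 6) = l^6 - l^5 - 42*l^4 + l^2 - 5*l - 6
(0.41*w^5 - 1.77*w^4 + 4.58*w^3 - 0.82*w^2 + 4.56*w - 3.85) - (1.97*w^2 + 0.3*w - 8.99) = 0.41*w^5 - 1.77*w^4 + 4.58*w^3 - 2.79*w^2 + 4.26*w + 5.14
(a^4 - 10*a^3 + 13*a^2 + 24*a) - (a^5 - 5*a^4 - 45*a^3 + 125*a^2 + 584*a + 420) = -a^5 + 6*a^4 + 35*a^3 - 112*a^2 - 560*a - 420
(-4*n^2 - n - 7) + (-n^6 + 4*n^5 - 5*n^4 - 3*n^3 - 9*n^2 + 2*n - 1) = -n^6 + 4*n^5 - 5*n^4 - 3*n^3 - 13*n^2 + n - 8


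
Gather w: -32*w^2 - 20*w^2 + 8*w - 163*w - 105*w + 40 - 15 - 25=-52*w^2 - 260*w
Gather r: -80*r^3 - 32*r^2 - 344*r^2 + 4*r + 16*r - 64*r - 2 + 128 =-80*r^3 - 376*r^2 - 44*r + 126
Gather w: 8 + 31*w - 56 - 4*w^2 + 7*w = -4*w^2 + 38*w - 48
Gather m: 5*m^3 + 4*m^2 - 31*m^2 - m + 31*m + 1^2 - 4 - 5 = 5*m^3 - 27*m^2 + 30*m - 8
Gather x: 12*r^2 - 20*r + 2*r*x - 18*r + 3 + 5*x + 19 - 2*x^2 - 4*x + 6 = 12*r^2 - 38*r - 2*x^2 + x*(2*r + 1) + 28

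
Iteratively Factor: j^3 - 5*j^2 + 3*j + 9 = (j - 3)*(j^2 - 2*j - 3) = (j - 3)*(j + 1)*(j - 3)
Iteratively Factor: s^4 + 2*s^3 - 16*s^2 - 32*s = (s + 4)*(s^3 - 2*s^2 - 8*s) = (s - 4)*(s + 4)*(s^2 + 2*s) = (s - 4)*(s + 2)*(s + 4)*(s)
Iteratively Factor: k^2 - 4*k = (k)*(k - 4)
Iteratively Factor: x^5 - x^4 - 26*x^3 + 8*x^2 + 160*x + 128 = (x + 2)*(x^4 - 3*x^3 - 20*x^2 + 48*x + 64) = (x - 4)*(x + 2)*(x^3 + x^2 - 16*x - 16) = (x - 4)*(x + 2)*(x + 4)*(x^2 - 3*x - 4) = (x - 4)^2*(x + 2)*(x + 4)*(x + 1)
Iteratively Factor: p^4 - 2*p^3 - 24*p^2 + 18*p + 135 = (p - 5)*(p^3 + 3*p^2 - 9*p - 27) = (p - 5)*(p + 3)*(p^2 - 9) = (p - 5)*(p + 3)^2*(p - 3)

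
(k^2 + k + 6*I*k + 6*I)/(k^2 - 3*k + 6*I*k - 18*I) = (k + 1)/(k - 3)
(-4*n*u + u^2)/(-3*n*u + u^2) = (4*n - u)/(3*n - u)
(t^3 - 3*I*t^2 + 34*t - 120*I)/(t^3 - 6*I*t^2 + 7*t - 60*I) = (t + 6*I)/(t + 3*I)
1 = 1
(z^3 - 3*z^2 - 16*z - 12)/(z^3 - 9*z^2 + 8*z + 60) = (z + 1)/(z - 5)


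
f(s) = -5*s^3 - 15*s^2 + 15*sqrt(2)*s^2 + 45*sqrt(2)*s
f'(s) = -15*s^2 - 30*s + 30*sqrt(2)*s + 45*sqrt(2)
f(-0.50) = -29.64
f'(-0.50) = 53.68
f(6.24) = -575.81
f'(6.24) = -442.88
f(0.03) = 1.91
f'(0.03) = 64.00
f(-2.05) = -61.27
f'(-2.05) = -24.87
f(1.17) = 74.96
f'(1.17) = 57.65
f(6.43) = -663.15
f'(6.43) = -476.63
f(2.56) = 119.75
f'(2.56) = -2.85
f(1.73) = 102.80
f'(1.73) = 40.24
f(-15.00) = 17318.38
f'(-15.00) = -3497.76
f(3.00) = 111.84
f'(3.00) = -34.08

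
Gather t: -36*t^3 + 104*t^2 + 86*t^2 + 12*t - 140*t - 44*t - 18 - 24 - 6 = -36*t^3 + 190*t^2 - 172*t - 48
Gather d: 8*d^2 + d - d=8*d^2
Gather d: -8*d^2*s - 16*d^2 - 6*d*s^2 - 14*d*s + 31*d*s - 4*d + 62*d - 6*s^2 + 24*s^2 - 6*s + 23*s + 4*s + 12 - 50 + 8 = d^2*(-8*s - 16) + d*(-6*s^2 + 17*s + 58) + 18*s^2 + 21*s - 30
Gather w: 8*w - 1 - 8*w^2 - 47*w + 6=-8*w^2 - 39*w + 5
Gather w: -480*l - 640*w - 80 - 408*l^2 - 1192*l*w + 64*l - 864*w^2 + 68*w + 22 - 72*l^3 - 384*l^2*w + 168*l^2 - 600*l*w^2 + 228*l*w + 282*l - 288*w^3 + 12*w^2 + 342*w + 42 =-72*l^3 - 240*l^2 - 134*l - 288*w^3 + w^2*(-600*l - 852) + w*(-384*l^2 - 964*l - 230) - 16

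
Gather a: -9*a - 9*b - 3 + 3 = -9*a - 9*b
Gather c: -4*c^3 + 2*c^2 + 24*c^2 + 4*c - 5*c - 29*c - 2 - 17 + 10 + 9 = -4*c^3 + 26*c^2 - 30*c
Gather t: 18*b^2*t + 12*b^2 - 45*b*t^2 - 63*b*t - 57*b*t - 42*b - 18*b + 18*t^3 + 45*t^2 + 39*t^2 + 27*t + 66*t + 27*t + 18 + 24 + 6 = 12*b^2 - 60*b + 18*t^3 + t^2*(84 - 45*b) + t*(18*b^2 - 120*b + 120) + 48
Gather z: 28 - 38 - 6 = -16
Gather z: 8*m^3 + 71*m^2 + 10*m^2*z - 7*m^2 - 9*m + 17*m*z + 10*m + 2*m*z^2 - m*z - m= 8*m^3 + 64*m^2 + 2*m*z^2 + z*(10*m^2 + 16*m)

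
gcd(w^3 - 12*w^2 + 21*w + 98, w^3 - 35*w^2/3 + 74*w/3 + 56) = w - 7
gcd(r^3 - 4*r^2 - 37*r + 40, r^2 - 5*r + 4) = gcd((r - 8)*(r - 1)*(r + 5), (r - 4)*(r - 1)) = r - 1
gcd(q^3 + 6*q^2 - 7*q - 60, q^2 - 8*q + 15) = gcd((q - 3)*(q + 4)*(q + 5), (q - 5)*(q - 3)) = q - 3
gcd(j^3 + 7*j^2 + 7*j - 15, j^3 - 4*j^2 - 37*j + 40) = j^2 + 4*j - 5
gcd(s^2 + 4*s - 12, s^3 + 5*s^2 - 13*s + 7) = 1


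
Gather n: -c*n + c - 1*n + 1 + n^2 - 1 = c + n^2 + n*(-c - 1)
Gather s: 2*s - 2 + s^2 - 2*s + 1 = s^2 - 1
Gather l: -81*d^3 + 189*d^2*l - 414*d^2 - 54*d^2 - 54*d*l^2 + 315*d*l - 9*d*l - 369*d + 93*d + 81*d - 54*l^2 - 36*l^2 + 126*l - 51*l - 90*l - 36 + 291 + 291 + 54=-81*d^3 - 468*d^2 - 195*d + l^2*(-54*d - 90) + l*(189*d^2 + 306*d - 15) + 600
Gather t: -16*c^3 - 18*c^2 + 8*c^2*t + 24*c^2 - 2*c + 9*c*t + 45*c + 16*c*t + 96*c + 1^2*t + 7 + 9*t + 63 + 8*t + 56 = -16*c^3 + 6*c^2 + 139*c + t*(8*c^2 + 25*c + 18) + 126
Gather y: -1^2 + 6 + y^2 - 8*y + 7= y^2 - 8*y + 12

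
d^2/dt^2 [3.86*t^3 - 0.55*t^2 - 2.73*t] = 23.16*t - 1.1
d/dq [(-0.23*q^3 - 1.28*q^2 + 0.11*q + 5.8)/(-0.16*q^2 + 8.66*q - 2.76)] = (0.0368*q^4 - 3.9836*q^3 - 9.1628*q^2 + 8.9216*q - 50.5316)/(0.0256*q^4 - 2.7712*q^3 + 75.8788*q^2 - 47.8032*q + 7.6176)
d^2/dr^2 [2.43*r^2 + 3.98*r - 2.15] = 4.86000000000000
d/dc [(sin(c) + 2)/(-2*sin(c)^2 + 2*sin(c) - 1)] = (8*sin(c) - cos(2*c) - 4)*cos(c)/(-2*sin(c) - cos(2*c) + 2)^2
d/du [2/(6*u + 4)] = -3/(3*u + 2)^2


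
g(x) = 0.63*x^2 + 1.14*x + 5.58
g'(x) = 1.26*x + 1.14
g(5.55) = 31.31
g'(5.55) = 8.13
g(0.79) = 6.87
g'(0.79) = 2.14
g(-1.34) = 5.18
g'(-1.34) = -0.55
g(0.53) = 6.36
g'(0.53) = 1.81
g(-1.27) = 5.15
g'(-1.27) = -0.46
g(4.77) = 25.35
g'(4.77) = 7.15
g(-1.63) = 5.40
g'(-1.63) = -0.91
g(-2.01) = 5.83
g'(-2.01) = -1.39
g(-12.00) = 82.62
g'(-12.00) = -13.98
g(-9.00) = 46.35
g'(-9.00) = -10.20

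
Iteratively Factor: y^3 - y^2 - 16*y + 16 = (y + 4)*(y^2 - 5*y + 4) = (y - 1)*(y + 4)*(y - 4)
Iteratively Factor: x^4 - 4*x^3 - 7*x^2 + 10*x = (x)*(x^3 - 4*x^2 - 7*x + 10) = x*(x - 5)*(x^2 + x - 2) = x*(x - 5)*(x - 1)*(x + 2)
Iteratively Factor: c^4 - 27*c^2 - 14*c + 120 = (c - 2)*(c^3 + 2*c^2 - 23*c - 60) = (c - 5)*(c - 2)*(c^2 + 7*c + 12) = (c - 5)*(c - 2)*(c + 3)*(c + 4)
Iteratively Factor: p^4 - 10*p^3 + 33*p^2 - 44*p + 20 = (p - 2)*(p^3 - 8*p^2 + 17*p - 10) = (p - 5)*(p - 2)*(p^2 - 3*p + 2) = (p - 5)*(p - 2)^2*(p - 1)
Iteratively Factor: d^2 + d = (d + 1)*(d)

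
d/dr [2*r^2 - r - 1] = 4*r - 1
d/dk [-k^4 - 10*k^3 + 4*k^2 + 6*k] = -4*k^3 - 30*k^2 + 8*k + 6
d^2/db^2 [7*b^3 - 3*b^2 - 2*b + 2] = 42*b - 6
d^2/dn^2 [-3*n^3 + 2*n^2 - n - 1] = 4 - 18*n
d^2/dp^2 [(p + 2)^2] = 2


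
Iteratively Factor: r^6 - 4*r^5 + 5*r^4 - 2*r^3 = (r - 2)*(r^5 - 2*r^4 + r^3) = r*(r - 2)*(r^4 - 2*r^3 + r^2) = r*(r - 2)*(r - 1)*(r^3 - r^2) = r^2*(r - 2)*(r - 1)*(r^2 - r) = r^3*(r - 2)*(r - 1)*(r - 1)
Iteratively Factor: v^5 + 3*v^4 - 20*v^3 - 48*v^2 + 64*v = (v - 1)*(v^4 + 4*v^3 - 16*v^2 - 64*v) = (v - 4)*(v - 1)*(v^3 + 8*v^2 + 16*v) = (v - 4)*(v - 1)*(v + 4)*(v^2 + 4*v) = v*(v - 4)*(v - 1)*(v + 4)*(v + 4)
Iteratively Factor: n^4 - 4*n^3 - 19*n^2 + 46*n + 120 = (n + 2)*(n^3 - 6*n^2 - 7*n + 60) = (n + 2)*(n + 3)*(n^2 - 9*n + 20) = (n - 5)*(n + 2)*(n + 3)*(n - 4)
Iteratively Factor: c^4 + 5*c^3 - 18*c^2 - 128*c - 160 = (c + 2)*(c^3 + 3*c^2 - 24*c - 80) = (c + 2)*(c + 4)*(c^2 - c - 20) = (c - 5)*(c + 2)*(c + 4)*(c + 4)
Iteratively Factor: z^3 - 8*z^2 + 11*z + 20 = (z - 4)*(z^2 - 4*z - 5) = (z - 4)*(z + 1)*(z - 5)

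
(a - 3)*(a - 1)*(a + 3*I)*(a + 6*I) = a^4 - 4*a^3 + 9*I*a^3 - 15*a^2 - 36*I*a^2 + 72*a + 27*I*a - 54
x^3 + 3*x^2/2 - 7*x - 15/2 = (x - 5/2)*(x + 1)*(x + 3)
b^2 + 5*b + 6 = (b + 2)*(b + 3)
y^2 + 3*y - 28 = (y - 4)*(y + 7)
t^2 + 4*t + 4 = (t + 2)^2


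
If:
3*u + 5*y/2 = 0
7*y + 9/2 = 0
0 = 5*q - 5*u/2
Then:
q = 15/56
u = 15/28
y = -9/14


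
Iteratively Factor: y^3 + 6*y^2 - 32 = (y + 4)*(y^2 + 2*y - 8) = (y + 4)^2*(y - 2)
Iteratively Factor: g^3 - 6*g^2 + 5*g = (g)*(g^2 - 6*g + 5) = g*(g - 5)*(g - 1)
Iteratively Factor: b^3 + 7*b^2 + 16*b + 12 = (b + 2)*(b^2 + 5*b + 6) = (b + 2)*(b + 3)*(b + 2)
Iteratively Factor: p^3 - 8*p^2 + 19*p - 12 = (p - 3)*(p^2 - 5*p + 4) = (p - 4)*(p - 3)*(p - 1)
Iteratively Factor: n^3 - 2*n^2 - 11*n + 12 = (n - 4)*(n^2 + 2*n - 3) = (n - 4)*(n - 1)*(n + 3)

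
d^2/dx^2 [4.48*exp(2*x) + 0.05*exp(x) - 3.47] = (17.92*exp(x) + 0.05)*exp(x)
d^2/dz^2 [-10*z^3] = -60*z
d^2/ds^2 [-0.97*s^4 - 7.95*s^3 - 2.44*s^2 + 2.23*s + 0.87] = -11.64*s^2 - 47.7*s - 4.88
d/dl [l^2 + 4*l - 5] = 2*l + 4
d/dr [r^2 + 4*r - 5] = 2*r + 4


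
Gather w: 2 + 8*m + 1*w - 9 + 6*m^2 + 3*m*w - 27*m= 6*m^2 - 19*m + w*(3*m + 1) - 7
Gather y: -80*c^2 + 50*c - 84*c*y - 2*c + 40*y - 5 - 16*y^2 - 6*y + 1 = -80*c^2 + 48*c - 16*y^2 + y*(34 - 84*c) - 4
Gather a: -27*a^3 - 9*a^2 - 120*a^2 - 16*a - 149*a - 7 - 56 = -27*a^3 - 129*a^2 - 165*a - 63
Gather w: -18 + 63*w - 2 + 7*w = 70*w - 20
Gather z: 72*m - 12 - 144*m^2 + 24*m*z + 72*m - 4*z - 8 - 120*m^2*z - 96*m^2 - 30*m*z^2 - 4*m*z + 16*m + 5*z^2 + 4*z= -240*m^2 + 160*m + z^2*(5 - 30*m) + z*(-120*m^2 + 20*m) - 20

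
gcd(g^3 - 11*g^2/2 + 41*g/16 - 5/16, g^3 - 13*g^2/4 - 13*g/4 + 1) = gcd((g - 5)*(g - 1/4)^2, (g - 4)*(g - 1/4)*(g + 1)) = g - 1/4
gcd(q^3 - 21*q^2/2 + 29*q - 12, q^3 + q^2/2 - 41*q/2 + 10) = q^2 - 9*q/2 + 2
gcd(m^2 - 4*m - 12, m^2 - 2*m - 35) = 1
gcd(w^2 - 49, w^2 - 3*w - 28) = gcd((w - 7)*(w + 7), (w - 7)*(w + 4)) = w - 7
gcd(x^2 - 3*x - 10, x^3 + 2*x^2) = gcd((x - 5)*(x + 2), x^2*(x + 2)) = x + 2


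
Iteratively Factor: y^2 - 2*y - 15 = (y + 3)*(y - 5)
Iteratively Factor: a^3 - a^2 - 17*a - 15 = (a - 5)*(a^2 + 4*a + 3) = (a - 5)*(a + 1)*(a + 3)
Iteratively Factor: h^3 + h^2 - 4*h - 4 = (h + 1)*(h^2 - 4) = (h + 1)*(h + 2)*(h - 2)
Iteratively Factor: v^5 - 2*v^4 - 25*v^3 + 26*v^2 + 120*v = (v + 2)*(v^4 - 4*v^3 - 17*v^2 + 60*v) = (v + 2)*(v + 4)*(v^3 - 8*v^2 + 15*v) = (v - 3)*(v + 2)*(v + 4)*(v^2 - 5*v) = (v - 5)*(v - 3)*(v + 2)*(v + 4)*(v)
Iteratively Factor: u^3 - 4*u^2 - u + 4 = (u + 1)*(u^2 - 5*u + 4) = (u - 1)*(u + 1)*(u - 4)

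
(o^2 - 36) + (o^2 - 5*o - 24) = 2*o^2 - 5*o - 60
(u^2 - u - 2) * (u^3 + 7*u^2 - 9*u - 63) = u^5 + 6*u^4 - 18*u^3 - 68*u^2 + 81*u + 126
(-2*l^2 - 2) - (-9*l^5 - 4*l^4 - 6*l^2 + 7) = 9*l^5 + 4*l^4 + 4*l^2 - 9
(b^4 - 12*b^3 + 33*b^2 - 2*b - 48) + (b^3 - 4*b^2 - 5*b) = b^4 - 11*b^3 + 29*b^2 - 7*b - 48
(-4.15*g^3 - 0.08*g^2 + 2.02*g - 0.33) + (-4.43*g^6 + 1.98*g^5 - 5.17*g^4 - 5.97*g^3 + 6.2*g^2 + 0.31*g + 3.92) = -4.43*g^6 + 1.98*g^5 - 5.17*g^4 - 10.12*g^3 + 6.12*g^2 + 2.33*g + 3.59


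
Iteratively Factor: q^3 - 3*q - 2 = (q + 1)*(q^2 - q - 2) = (q - 2)*(q + 1)*(q + 1)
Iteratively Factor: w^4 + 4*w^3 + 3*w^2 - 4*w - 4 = (w + 2)*(w^3 + 2*w^2 - w - 2) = (w + 1)*(w + 2)*(w^2 + w - 2) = (w + 1)*(w + 2)^2*(w - 1)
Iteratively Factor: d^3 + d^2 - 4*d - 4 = (d + 1)*(d^2 - 4) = (d + 1)*(d + 2)*(d - 2)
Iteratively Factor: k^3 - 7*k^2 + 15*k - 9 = (k - 3)*(k^2 - 4*k + 3) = (k - 3)*(k - 1)*(k - 3)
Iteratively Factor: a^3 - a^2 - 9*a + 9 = (a - 1)*(a^2 - 9) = (a - 1)*(a + 3)*(a - 3)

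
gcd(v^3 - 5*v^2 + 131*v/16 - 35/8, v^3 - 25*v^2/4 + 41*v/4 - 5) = v - 5/4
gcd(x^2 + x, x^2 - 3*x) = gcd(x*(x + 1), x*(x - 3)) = x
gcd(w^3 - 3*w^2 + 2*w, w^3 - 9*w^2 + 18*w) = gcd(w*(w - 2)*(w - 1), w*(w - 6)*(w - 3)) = w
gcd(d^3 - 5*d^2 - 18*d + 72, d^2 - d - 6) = d - 3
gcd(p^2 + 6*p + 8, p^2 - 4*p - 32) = p + 4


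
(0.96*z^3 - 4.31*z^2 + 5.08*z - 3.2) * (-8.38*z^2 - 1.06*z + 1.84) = -8.0448*z^5 + 35.1002*z^4 - 36.2354*z^3 + 13.5008*z^2 + 12.7392*z - 5.888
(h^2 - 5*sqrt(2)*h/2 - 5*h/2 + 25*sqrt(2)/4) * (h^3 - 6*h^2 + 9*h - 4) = h^5 - 17*h^4/2 - 5*sqrt(2)*h^4/2 + 24*h^3 + 85*sqrt(2)*h^3/4 - 60*sqrt(2)*h^2 - 53*h^2/2 + 10*h + 265*sqrt(2)*h/4 - 25*sqrt(2)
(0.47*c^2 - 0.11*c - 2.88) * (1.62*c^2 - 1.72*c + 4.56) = 0.7614*c^4 - 0.9866*c^3 - 2.3332*c^2 + 4.452*c - 13.1328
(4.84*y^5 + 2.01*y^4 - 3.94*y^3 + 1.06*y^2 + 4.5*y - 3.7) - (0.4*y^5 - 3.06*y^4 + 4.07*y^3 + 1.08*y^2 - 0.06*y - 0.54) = 4.44*y^5 + 5.07*y^4 - 8.01*y^3 - 0.02*y^2 + 4.56*y - 3.16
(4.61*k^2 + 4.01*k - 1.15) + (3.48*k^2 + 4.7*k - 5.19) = 8.09*k^2 + 8.71*k - 6.34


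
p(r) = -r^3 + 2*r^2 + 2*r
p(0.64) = 1.84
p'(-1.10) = -6.03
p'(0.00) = 2.00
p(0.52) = 1.44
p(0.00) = 0.00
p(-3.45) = 57.97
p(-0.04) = -0.08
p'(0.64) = 3.33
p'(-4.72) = -83.72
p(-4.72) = 140.27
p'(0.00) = 2.00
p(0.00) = 0.00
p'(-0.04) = 1.84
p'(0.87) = 3.21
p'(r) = -3*r^2 + 4*r + 2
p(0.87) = 2.60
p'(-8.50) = -248.75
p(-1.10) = 1.55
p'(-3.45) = -47.51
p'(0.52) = 3.27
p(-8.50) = 741.62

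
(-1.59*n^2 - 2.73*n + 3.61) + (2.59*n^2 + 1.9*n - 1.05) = 1.0*n^2 - 0.83*n + 2.56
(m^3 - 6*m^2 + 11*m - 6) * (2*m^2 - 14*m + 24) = 2*m^5 - 26*m^4 + 130*m^3 - 310*m^2 + 348*m - 144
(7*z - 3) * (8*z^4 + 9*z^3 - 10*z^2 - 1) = 56*z^5 + 39*z^4 - 97*z^3 + 30*z^2 - 7*z + 3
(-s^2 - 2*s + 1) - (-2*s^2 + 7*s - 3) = s^2 - 9*s + 4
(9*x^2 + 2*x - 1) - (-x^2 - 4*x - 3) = 10*x^2 + 6*x + 2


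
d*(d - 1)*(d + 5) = d^3 + 4*d^2 - 5*d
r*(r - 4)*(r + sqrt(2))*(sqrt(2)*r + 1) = sqrt(2)*r^4 - 4*sqrt(2)*r^3 + 3*r^3 - 12*r^2 + sqrt(2)*r^2 - 4*sqrt(2)*r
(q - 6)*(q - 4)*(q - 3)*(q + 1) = q^4 - 12*q^3 + 41*q^2 - 18*q - 72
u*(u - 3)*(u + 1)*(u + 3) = u^4 + u^3 - 9*u^2 - 9*u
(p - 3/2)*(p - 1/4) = p^2 - 7*p/4 + 3/8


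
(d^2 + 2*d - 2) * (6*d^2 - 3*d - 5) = 6*d^4 + 9*d^3 - 23*d^2 - 4*d + 10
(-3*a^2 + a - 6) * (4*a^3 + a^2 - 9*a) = -12*a^5 + a^4 + 4*a^3 - 15*a^2 + 54*a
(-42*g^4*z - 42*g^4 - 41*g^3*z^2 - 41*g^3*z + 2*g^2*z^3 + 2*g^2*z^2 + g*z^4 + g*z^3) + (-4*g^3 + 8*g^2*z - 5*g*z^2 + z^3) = -42*g^4*z - 42*g^4 - 41*g^3*z^2 - 41*g^3*z - 4*g^3 + 2*g^2*z^3 + 2*g^2*z^2 + 8*g^2*z + g*z^4 + g*z^3 - 5*g*z^2 + z^3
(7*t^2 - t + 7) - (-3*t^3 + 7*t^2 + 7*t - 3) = 3*t^3 - 8*t + 10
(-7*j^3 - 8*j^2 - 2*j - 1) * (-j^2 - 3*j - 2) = 7*j^5 + 29*j^4 + 40*j^3 + 23*j^2 + 7*j + 2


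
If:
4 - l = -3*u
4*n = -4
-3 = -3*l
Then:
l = 1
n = -1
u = -1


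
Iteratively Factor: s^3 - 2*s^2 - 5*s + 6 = (s + 2)*(s^2 - 4*s + 3) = (s - 1)*(s + 2)*(s - 3)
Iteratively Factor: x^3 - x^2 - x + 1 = (x + 1)*(x^2 - 2*x + 1) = (x - 1)*(x + 1)*(x - 1)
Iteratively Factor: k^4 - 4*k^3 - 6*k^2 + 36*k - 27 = (k - 1)*(k^3 - 3*k^2 - 9*k + 27) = (k - 3)*(k - 1)*(k^2 - 9) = (k - 3)*(k - 1)*(k + 3)*(k - 3)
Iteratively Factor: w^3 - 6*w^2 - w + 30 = (w + 2)*(w^2 - 8*w + 15) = (w - 5)*(w + 2)*(w - 3)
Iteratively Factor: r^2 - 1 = (r - 1)*(r + 1)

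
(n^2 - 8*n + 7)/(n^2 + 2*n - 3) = (n - 7)/(n + 3)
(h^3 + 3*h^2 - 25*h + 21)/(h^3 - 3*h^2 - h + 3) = (h + 7)/(h + 1)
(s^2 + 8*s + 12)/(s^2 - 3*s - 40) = (s^2 + 8*s + 12)/(s^2 - 3*s - 40)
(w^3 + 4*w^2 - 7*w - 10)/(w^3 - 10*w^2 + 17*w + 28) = (w^2 + 3*w - 10)/(w^2 - 11*w + 28)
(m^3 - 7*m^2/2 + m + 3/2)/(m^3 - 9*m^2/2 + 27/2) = (2*m^2 - m - 1)/(2*m^2 - 3*m - 9)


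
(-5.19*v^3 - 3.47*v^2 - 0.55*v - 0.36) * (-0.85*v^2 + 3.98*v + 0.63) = 4.4115*v^5 - 17.7067*v^4 - 16.6128*v^3 - 4.0691*v^2 - 1.7793*v - 0.2268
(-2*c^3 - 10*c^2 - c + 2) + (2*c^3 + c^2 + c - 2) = -9*c^2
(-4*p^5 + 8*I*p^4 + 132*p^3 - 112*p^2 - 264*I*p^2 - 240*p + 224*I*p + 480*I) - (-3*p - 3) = -4*p^5 + 8*I*p^4 + 132*p^3 - 112*p^2 - 264*I*p^2 - 237*p + 224*I*p + 3 + 480*I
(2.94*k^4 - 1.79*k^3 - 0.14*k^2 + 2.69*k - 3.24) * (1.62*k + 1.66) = 4.7628*k^5 + 1.9806*k^4 - 3.1982*k^3 + 4.1254*k^2 - 0.783400000000001*k - 5.3784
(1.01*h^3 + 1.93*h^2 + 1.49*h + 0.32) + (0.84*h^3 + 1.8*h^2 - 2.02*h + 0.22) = 1.85*h^3 + 3.73*h^2 - 0.53*h + 0.54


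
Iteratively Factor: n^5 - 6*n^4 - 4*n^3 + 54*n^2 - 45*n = (n - 3)*(n^4 - 3*n^3 - 13*n^2 + 15*n) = (n - 3)*(n - 1)*(n^3 - 2*n^2 - 15*n) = (n - 5)*(n - 3)*(n - 1)*(n^2 + 3*n) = n*(n - 5)*(n - 3)*(n - 1)*(n + 3)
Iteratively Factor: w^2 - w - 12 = (w - 4)*(w + 3)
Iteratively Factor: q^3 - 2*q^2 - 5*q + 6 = (q - 1)*(q^2 - q - 6) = (q - 3)*(q - 1)*(q + 2)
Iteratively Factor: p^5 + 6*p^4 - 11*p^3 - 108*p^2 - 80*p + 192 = (p + 4)*(p^4 + 2*p^3 - 19*p^2 - 32*p + 48) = (p - 4)*(p + 4)*(p^3 + 6*p^2 + 5*p - 12) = (p - 4)*(p - 1)*(p + 4)*(p^2 + 7*p + 12) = (p - 4)*(p - 1)*(p + 3)*(p + 4)*(p + 4)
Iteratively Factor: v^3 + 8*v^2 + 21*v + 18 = (v + 2)*(v^2 + 6*v + 9) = (v + 2)*(v + 3)*(v + 3)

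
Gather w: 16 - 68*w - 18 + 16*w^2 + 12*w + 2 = 16*w^2 - 56*w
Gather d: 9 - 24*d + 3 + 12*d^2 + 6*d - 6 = 12*d^2 - 18*d + 6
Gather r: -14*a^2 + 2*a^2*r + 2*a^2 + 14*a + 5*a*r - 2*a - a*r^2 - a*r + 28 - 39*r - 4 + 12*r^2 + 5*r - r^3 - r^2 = -12*a^2 + 12*a - r^3 + r^2*(11 - a) + r*(2*a^2 + 4*a - 34) + 24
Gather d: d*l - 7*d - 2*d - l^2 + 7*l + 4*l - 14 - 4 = d*(l - 9) - l^2 + 11*l - 18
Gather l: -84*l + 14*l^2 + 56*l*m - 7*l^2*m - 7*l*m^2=l^2*(14 - 7*m) + l*(-7*m^2 + 56*m - 84)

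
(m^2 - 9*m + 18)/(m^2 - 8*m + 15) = (m - 6)/(m - 5)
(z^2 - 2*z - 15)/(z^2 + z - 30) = (z + 3)/(z + 6)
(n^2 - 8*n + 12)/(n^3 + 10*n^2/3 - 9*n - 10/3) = 3*(n - 6)/(3*n^2 + 16*n + 5)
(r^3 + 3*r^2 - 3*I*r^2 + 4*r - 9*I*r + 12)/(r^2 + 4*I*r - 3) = (r^2 + r*(3 - 4*I) - 12*I)/(r + 3*I)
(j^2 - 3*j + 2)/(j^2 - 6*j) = (j^2 - 3*j + 2)/(j*(j - 6))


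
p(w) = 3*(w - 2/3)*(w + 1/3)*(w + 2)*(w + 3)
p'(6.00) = 4242.67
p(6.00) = 7296.00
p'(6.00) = 4242.67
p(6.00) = 7296.00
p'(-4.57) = -390.22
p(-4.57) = 268.56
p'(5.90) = 4062.77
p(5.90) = 6880.77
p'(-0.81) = -8.13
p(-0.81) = 5.50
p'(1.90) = 271.46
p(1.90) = 157.91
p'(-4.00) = -204.00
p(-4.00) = 102.67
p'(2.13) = 349.72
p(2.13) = 229.12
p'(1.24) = 108.71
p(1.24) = 37.18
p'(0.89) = 54.35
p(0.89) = 9.21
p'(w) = 3*(w - 2/3)*(w + 1/3)*(w + 2) + 3*(w - 2/3)*(w + 1/3)*(w + 3) + 3*(w - 2/3)*(w + 2)*(w + 3) + 3*(w + 1/3)*(w + 2)*(w + 3) = 12*w^3 + 42*w^2 + 74*w/3 - 28/3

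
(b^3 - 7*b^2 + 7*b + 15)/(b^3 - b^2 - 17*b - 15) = (b - 3)/(b + 3)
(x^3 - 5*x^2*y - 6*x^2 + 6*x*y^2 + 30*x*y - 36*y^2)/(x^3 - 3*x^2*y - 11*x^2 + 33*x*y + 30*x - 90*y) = (x - 2*y)/(x - 5)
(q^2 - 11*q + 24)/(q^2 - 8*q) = (q - 3)/q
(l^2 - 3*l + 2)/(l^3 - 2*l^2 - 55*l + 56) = (l - 2)/(l^2 - l - 56)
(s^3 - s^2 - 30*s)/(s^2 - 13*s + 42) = s*(s + 5)/(s - 7)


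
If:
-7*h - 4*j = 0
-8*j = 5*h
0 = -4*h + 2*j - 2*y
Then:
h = 0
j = 0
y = 0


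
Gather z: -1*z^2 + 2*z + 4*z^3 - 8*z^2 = 4*z^3 - 9*z^2 + 2*z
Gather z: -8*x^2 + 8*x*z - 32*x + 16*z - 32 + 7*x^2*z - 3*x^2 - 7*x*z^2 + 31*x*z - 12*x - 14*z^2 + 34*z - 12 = -11*x^2 - 44*x + z^2*(-7*x - 14) + z*(7*x^2 + 39*x + 50) - 44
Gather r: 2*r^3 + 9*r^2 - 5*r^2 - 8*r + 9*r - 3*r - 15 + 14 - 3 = 2*r^3 + 4*r^2 - 2*r - 4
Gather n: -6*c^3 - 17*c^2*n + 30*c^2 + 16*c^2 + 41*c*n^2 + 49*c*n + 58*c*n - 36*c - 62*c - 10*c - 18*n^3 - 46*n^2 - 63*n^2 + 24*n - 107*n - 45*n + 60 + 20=-6*c^3 + 46*c^2 - 108*c - 18*n^3 + n^2*(41*c - 109) + n*(-17*c^2 + 107*c - 128) + 80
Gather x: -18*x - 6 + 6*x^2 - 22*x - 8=6*x^2 - 40*x - 14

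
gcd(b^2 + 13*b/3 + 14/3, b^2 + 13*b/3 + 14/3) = b^2 + 13*b/3 + 14/3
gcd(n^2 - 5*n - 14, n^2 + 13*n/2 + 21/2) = 1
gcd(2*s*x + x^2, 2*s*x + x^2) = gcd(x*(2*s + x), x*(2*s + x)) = 2*s*x + x^2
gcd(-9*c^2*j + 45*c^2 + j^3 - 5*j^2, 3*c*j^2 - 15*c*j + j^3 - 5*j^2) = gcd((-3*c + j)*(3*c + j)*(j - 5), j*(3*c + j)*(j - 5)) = 3*c*j - 15*c + j^2 - 5*j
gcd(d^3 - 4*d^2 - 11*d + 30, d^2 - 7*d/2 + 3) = d - 2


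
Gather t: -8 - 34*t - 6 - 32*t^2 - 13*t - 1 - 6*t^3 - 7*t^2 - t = -6*t^3 - 39*t^2 - 48*t - 15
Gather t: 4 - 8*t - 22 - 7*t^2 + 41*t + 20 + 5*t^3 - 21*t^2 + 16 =5*t^3 - 28*t^2 + 33*t + 18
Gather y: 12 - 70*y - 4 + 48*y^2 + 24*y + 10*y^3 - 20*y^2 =10*y^3 + 28*y^2 - 46*y + 8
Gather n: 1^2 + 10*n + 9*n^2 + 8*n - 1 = 9*n^2 + 18*n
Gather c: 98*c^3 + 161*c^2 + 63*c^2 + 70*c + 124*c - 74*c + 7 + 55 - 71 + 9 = 98*c^3 + 224*c^2 + 120*c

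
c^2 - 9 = (c - 3)*(c + 3)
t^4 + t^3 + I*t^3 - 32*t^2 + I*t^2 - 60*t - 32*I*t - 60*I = (t - 6)*(t + 2)*(t + 5)*(t + I)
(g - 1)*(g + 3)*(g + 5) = g^3 + 7*g^2 + 7*g - 15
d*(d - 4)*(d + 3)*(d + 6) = d^4 + 5*d^3 - 18*d^2 - 72*d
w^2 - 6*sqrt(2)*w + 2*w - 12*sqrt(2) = (w + 2)*(w - 6*sqrt(2))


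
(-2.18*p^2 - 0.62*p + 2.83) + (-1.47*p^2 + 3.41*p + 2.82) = -3.65*p^2 + 2.79*p + 5.65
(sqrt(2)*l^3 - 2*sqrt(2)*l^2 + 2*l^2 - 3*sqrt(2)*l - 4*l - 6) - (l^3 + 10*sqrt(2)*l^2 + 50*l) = -l^3 + sqrt(2)*l^3 - 12*sqrt(2)*l^2 + 2*l^2 - 54*l - 3*sqrt(2)*l - 6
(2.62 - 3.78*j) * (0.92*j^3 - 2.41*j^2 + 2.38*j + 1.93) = -3.4776*j^4 + 11.5202*j^3 - 15.3106*j^2 - 1.0598*j + 5.0566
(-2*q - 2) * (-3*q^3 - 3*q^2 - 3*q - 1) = 6*q^4 + 12*q^3 + 12*q^2 + 8*q + 2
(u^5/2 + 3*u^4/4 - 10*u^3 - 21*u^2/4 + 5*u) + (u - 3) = u^5/2 + 3*u^4/4 - 10*u^3 - 21*u^2/4 + 6*u - 3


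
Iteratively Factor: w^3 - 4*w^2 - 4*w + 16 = (w + 2)*(w^2 - 6*w + 8) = (w - 4)*(w + 2)*(w - 2)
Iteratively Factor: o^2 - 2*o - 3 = (o + 1)*(o - 3)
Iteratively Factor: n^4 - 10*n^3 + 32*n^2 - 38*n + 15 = (n - 5)*(n^3 - 5*n^2 + 7*n - 3) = (n - 5)*(n - 1)*(n^2 - 4*n + 3) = (n - 5)*(n - 3)*(n - 1)*(n - 1)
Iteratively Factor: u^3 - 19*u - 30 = (u - 5)*(u^2 + 5*u + 6) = (u - 5)*(u + 3)*(u + 2)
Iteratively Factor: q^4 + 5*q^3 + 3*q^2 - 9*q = (q)*(q^3 + 5*q^2 + 3*q - 9) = q*(q + 3)*(q^2 + 2*q - 3) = q*(q - 1)*(q + 3)*(q + 3)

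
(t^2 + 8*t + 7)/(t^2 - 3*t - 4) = (t + 7)/(t - 4)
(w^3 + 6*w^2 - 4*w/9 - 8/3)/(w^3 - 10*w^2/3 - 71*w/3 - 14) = (w^2 + 16*w/3 - 4)/(w^2 - 4*w - 21)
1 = 1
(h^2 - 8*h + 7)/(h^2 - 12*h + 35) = (h - 1)/(h - 5)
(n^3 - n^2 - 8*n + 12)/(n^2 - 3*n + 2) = (n^2 + n - 6)/(n - 1)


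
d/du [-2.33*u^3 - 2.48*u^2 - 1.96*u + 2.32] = -6.99*u^2 - 4.96*u - 1.96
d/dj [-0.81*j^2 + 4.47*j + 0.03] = 4.47 - 1.62*j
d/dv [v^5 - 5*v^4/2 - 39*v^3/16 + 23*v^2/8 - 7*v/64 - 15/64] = 5*v^4 - 10*v^3 - 117*v^2/16 + 23*v/4 - 7/64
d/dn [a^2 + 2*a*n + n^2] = 2*a + 2*n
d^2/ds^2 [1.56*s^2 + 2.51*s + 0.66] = 3.12000000000000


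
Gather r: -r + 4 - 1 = 3 - r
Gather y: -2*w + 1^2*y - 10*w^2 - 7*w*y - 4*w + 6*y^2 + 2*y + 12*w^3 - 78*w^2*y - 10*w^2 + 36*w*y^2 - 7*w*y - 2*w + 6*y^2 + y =12*w^3 - 20*w^2 - 8*w + y^2*(36*w + 12) + y*(-78*w^2 - 14*w + 4)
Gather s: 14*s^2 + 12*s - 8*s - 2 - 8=14*s^2 + 4*s - 10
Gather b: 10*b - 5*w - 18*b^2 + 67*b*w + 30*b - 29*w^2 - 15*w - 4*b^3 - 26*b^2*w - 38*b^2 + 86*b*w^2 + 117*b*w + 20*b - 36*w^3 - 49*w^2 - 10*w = -4*b^3 + b^2*(-26*w - 56) + b*(86*w^2 + 184*w + 60) - 36*w^3 - 78*w^2 - 30*w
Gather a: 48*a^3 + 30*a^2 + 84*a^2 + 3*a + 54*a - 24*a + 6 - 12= 48*a^3 + 114*a^2 + 33*a - 6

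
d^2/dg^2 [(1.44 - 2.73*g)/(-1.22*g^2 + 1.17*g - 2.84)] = ((9.9018 - 19.9836*g)*(1.22*g^2 - 1.17*g + 2.84) + (2.44*g - 1.17)*(2.73*g - 1.44)*(4.88*g - 2.34))/(1.22*g^2 - 1.17*g + 2.84)^3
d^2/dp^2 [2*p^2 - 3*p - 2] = 4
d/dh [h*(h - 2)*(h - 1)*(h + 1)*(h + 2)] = 5*h^4 - 15*h^2 + 4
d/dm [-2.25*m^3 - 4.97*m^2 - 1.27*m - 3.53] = -6.75*m^2 - 9.94*m - 1.27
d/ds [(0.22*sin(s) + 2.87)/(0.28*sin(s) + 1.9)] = -0.3856*cos(s)/(0.28*sin(s) + 1.9)^2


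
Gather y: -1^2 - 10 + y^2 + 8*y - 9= y^2 + 8*y - 20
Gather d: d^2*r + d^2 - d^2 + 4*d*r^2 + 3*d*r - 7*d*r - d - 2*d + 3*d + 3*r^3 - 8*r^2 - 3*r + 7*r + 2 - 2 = d^2*r + d*(4*r^2 - 4*r) + 3*r^3 - 8*r^2 + 4*r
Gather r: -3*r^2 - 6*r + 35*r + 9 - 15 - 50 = -3*r^2 + 29*r - 56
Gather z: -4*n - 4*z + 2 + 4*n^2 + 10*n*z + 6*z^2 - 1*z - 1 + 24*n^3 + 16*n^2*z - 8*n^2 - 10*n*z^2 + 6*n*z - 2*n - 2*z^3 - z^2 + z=24*n^3 - 4*n^2 - 6*n - 2*z^3 + z^2*(5 - 10*n) + z*(16*n^2 + 16*n - 4) + 1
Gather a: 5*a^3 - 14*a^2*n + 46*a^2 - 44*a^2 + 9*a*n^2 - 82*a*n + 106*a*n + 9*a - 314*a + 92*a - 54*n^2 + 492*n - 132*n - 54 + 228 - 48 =5*a^3 + a^2*(2 - 14*n) + a*(9*n^2 + 24*n - 213) - 54*n^2 + 360*n + 126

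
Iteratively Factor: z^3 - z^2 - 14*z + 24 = (z + 4)*(z^2 - 5*z + 6) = (z - 3)*(z + 4)*(z - 2)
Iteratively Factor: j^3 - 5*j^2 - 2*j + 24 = (j + 2)*(j^2 - 7*j + 12) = (j - 3)*(j + 2)*(j - 4)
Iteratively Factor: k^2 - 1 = (k - 1)*(k + 1)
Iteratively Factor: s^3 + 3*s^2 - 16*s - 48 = (s + 3)*(s^2 - 16) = (s + 3)*(s + 4)*(s - 4)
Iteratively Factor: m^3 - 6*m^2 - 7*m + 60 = (m - 5)*(m^2 - m - 12) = (m - 5)*(m + 3)*(m - 4)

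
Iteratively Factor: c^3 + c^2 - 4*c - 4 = (c + 2)*(c^2 - c - 2) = (c + 1)*(c + 2)*(c - 2)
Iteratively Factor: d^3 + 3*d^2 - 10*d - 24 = (d - 3)*(d^2 + 6*d + 8) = (d - 3)*(d + 4)*(d + 2)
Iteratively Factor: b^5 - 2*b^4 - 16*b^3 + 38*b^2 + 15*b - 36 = (b + 1)*(b^4 - 3*b^3 - 13*b^2 + 51*b - 36) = (b - 3)*(b + 1)*(b^3 - 13*b + 12) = (b - 3)*(b - 1)*(b + 1)*(b^2 + b - 12) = (b - 3)*(b - 1)*(b + 1)*(b + 4)*(b - 3)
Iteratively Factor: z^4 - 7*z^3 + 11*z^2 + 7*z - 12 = (z - 3)*(z^3 - 4*z^2 - z + 4) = (z - 4)*(z - 3)*(z^2 - 1) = (z - 4)*(z - 3)*(z - 1)*(z + 1)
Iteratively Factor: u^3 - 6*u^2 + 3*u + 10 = (u + 1)*(u^2 - 7*u + 10) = (u - 2)*(u + 1)*(u - 5)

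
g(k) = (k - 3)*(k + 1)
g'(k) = 2*k - 2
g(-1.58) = 2.66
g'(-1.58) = -5.16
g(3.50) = 2.25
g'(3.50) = 5.00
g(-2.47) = 8.04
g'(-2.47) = -6.94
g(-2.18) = 6.11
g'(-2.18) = -6.36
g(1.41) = -3.83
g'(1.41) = 0.82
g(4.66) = 9.40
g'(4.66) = 7.32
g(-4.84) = 30.11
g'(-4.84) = -11.68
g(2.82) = -0.69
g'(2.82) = 3.64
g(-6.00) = 45.00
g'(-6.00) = -14.00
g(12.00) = 117.00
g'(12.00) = 22.00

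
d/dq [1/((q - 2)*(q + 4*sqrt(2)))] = ((2 - q)*(q + 4*sqrt(2)) - (q - 2)^2)/((q - 2)^3*(q + 4*sqrt(2))^2)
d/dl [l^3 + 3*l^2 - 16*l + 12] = 3*l^2 + 6*l - 16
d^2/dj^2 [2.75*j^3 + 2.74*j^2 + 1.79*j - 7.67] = 16.5*j + 5.48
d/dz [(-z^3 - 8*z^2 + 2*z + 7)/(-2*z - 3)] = (4*z^3 + 25*z^2 + 48*z + 8)/(4*z^2 + 12*z + 9)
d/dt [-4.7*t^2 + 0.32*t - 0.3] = 0.32 - 9.4*t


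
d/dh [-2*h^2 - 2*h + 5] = -4*h - 2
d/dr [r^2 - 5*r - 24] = 2*r - 5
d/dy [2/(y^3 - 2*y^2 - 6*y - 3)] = 2*(-3*y^2 + 4*y + 6)/(-y^3 + 2*y^2 + 6*y + 3)^2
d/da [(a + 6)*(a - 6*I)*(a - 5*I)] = 3*a^2 + a*(12 - 22*I) - 30 - 66*I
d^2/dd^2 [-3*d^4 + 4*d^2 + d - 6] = 8 - 36*d^2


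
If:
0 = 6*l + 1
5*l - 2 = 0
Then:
No Solution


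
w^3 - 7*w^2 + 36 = (w - 6)*(w - 3)*(w + 2)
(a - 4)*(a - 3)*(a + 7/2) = a^3 - 7*a^2/2 - 25*a/2 + 42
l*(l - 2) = l^2 - 2*l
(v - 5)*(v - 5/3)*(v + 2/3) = v^3 - 6*v^2 + 35*v/9 + 50/9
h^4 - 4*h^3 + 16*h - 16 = (h - 2)^3*(h + 2)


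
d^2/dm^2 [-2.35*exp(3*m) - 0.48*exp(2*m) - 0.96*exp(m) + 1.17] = (-21.15*exp(2*m) - 1.92*exp(m) - 0.96)*exp(m)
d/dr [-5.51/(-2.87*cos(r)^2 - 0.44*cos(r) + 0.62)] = (31.6274*cos(r) + 2.4244)*sin(r)/(2.87*cos(r)^2 + 0.44*cos(r) - 0.62)^2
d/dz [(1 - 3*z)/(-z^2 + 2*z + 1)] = (-3*z^2 + 2*z - 5)/(z^4 - 4*z^3 + 2*z^2 + 4*z + 1)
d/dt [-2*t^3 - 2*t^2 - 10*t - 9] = -6*t^2 - 4*t - 10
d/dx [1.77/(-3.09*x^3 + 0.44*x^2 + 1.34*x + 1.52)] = (16.4079*x^2 - 1.5576*x - 2.3718)/(-3.09*x^3 + 0.44*x^2 + 1.34*x + 1.52)^2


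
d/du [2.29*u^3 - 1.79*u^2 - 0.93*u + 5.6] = 6.87*u^2 - 3.58*u - 0.93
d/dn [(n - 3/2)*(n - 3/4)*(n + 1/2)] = n*(6*n - 7)/2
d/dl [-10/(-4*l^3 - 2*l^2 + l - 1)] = 10*(-12*l^2 - 4*l + 1)/(4*l^3 + 2*l^2 - l + 1)^2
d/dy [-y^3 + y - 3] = 1 - 3*y^2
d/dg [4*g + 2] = 4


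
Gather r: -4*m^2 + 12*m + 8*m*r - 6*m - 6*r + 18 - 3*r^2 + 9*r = -4*m^2 + 6*m - 3*r^2 + r*(8*m + 3) + 18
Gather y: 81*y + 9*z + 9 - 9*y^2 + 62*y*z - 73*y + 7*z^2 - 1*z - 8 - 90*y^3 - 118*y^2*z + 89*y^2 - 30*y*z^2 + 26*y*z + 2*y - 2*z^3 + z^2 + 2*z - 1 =-90*y^3 + y^2*(80 - 118*z) + y*(-30*z^2 + 88*z + 10) - 2*z^3 + 8*z^2 + 10*z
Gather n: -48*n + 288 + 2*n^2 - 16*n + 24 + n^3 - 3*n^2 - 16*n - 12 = n^3 - n^2 - 80*n + 300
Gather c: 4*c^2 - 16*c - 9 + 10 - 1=4*c^2 - 16*c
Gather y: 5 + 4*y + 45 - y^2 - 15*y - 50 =-y^2 - 11*y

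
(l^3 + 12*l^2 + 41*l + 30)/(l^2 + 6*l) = l + 6 + 5/l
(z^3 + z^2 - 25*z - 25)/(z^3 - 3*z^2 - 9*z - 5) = (z + 5)/(z + 1)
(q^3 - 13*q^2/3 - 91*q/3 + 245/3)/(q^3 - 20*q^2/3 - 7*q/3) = (3*q^2 + 8*q - 35)/(q*(3*q + 1))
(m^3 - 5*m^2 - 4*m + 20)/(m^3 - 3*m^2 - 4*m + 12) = (m - 5)/(m - 3)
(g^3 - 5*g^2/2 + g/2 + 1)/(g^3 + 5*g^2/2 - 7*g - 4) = (g - 1)/(g + 4)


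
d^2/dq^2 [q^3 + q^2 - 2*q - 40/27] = 6*q + 2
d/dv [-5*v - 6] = -5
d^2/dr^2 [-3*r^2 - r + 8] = -6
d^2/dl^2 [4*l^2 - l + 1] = 8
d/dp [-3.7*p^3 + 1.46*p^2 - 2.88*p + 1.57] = -11.1*p^2 + 2.92*p - 2.88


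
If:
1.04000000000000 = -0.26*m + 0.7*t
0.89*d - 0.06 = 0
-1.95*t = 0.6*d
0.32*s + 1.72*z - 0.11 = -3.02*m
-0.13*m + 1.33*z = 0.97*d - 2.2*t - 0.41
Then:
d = 0.07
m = -4.06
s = 41.96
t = -0.02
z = -0.62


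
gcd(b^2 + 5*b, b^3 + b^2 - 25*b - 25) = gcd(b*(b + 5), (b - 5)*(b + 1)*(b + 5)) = b + 5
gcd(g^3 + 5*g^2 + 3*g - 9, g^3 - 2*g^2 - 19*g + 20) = g - 1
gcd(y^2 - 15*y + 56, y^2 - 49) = y - 7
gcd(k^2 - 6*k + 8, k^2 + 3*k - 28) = k - 4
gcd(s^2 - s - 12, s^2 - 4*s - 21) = s + 3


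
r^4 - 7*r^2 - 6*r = r*(r - 3)*(r + 1)*(r + 2)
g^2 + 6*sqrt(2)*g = g*(g + 6*sqrt(2))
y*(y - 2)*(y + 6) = y^3 + 4*y^2 - 12*y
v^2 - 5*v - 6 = (v - 6)*(v + 1)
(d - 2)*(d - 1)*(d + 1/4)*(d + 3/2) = d^4 - 5*d^3/4 - 23*d^2/8 + 19*d/8 + 3/4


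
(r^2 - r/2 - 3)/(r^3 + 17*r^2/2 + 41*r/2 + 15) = (r - 2)/(r^2 + 7*r + 10)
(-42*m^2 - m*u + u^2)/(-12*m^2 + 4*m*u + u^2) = (-7*m + u)/(-2*m + u)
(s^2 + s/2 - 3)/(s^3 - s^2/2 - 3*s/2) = (s + 2)/(s*(s + 1))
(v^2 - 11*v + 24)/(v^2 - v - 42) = (-v^2 + 11*v - 24)/(-v^2 + v + 42)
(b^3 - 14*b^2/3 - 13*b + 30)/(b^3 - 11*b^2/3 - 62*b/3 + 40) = (b + 3)/(b + 4)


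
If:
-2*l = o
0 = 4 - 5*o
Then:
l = -2/5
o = 4/5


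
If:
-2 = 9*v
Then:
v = -2/9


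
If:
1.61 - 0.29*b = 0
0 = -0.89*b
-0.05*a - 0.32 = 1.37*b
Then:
No Solution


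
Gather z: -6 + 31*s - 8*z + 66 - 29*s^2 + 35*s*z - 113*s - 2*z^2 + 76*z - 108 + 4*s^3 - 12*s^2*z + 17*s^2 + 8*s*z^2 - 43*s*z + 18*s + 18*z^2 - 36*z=4*s^3 - 12*s^2 - 64*s + z^2*(8*s + 16) + z*(-12*s^2 - 8*s + 32) - 48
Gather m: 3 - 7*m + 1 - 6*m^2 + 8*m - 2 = -6*m^2 + m + 2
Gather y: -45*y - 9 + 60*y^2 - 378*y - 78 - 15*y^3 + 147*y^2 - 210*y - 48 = -15*y^3 + 207*y^2 - 633*y - 135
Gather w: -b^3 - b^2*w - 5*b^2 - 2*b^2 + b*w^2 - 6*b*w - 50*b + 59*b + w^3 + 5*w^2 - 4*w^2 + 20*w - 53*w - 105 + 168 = -b^3 - 7*b^2 + 9*b + w^3 + w^2*(b + 1) + w*(-b^2 - 6*b - 33) + 63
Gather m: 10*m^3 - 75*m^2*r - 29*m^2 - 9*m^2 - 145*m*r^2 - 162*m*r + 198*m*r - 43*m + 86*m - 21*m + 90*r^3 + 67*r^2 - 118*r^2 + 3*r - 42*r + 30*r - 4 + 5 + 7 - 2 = 10*m^3 + m^2*(-75*r - 38) + m*(-145*r^2 + 36*r + 22) + 90*r^3 - 51*r^2 - 9*r + 6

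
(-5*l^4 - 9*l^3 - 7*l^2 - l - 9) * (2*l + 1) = -10*l^5 - 23*l^4 - 23*l^3 - 9*l^2 - 19*l - 9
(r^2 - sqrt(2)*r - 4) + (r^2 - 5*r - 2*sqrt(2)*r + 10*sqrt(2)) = 2*r^2 - 5*r - 3*sqrt(2)*r - 4 + 10*sqrt(2)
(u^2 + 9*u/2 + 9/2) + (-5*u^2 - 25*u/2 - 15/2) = -4*u^2 - 8*u - 3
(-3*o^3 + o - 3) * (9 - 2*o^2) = 6*o^5 - 29*o^3 + 6*o^2 + 9*o - 27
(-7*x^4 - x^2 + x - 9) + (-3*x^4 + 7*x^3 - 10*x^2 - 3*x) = -10*x^4 + 7*x^3 - 11*x^2 - 2*x - 9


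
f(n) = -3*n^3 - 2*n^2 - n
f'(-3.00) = -70.00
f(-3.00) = 66.00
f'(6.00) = -349.00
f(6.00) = -726.00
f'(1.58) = -29.79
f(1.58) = -18.41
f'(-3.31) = -86.36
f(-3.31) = 90.19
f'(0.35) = -3.50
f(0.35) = -0.72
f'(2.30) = -57.81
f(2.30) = -49.38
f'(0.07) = -1.32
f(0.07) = -0.08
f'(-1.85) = -24.40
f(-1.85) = 14.00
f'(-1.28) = -10.63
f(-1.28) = 4.29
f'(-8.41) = -603.91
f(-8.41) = 1651.42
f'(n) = -9*n^2 - 4*n - 1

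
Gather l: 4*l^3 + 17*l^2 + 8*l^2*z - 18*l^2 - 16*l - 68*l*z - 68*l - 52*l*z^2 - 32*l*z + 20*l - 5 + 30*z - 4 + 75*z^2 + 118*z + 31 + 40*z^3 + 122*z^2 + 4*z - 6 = 4*l^3 + l^2*(8*z - 1) + l*(-52*z^2 - 100*z - 64) + 40*z^3 + 197*z^2 + 152*z + 16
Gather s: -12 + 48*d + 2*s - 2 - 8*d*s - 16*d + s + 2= 32*d + s*(3 - 8*d) - 12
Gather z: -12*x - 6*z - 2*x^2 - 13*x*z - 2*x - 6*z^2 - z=-2*x^2 - 14*x - 6*z^2 + z*(-13*x - 7)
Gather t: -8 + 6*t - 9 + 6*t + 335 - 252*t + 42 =360 - 240*t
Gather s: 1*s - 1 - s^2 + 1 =-s^2 + s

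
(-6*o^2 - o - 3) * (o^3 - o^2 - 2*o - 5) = -6*o^5 + 5*o^4 + 10*o^3 + 35*o^2 + 11*o + 15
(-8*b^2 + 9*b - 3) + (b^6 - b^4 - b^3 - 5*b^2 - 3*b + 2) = b^6 - b^4 - b^3 - 13*b^2 + 6*b - 1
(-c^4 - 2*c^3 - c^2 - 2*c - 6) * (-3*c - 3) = 3*c^5 + 9*c^4 + 9*c^3 + 9*c^2 + 24*c + 18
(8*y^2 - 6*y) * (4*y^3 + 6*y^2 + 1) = 32*y^5 + 24*y^4 - 36*y^3 + 8*y^2 - 6*y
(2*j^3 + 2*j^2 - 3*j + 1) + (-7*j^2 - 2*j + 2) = 2*j^3 - 5*j^2 - 5*j + 3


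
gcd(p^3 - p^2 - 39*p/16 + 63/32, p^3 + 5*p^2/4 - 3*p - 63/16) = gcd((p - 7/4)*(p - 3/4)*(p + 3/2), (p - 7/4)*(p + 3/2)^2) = p^2 - p/4 - 21/8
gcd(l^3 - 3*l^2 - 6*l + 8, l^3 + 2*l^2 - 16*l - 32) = l^2 - 2*l - 8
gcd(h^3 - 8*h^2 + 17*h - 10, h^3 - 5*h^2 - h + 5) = h^2 - 6*h + 5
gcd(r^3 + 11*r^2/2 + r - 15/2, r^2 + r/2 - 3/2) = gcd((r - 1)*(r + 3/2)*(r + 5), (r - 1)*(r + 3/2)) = r^2 + r/2 - 3/2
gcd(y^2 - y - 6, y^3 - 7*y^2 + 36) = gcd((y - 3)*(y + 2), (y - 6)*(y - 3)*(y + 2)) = y^2 - y - 6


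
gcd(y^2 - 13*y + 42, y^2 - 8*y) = 1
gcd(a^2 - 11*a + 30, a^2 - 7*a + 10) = a - 5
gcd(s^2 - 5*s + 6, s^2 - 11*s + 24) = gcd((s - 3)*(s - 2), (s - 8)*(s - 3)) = s - 3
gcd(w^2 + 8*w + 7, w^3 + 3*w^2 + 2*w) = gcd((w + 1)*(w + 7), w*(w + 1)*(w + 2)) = w + 1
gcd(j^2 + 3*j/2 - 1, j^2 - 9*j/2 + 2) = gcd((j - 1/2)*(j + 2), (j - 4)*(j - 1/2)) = j - 1/2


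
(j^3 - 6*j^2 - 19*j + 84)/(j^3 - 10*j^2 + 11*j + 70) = (j^2 + j - 12)/(j^2 - 3*j - 10)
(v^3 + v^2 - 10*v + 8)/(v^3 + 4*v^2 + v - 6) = (v^2 + 2*v - 8)/(v^2 + 5*v + 6)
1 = 1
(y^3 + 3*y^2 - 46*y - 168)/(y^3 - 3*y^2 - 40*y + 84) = (y + 4)/(y - 2)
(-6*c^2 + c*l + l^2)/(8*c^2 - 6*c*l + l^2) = (-3*c - l)/(4*c - l)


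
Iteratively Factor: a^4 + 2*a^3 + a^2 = (a)*(a^3 + 2*a^2 + a) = a^2*(a^2 + 2*a + 1) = a^2*(a + 1)*(a + 1)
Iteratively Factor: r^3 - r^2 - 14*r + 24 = (r + 4)*(r^2 - 5*r + 6) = (r - 3)*(r + 4)*(r - 2)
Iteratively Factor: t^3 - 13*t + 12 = (t + 4)*(t^2 - 4*t + 3) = (t - 3)*(t + 4)*(t - 1)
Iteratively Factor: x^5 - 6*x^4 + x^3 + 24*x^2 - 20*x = (x + 2)*(x^4 - 8*x^3 + 17*x^2 - 10*x) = x*(x + 2)*(x^3 - 8*x^2 + 17*x - 10) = x*(x - 5)*(x + 2)*(x^2 - 3*x + 2) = x*(x - 5)*(x - 1)*(x + 2)*(x - 2)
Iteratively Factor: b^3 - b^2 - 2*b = (b - 2)*(b^2 + b) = b*(b - 2)*(b + 1)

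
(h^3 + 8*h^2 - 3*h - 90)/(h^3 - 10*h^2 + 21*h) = (h^2 + 11*h + 30)/(h*(h - 7))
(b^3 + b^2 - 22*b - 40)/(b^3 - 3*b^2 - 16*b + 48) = (b^2 - 3*b - 10)/(b^2 - 7*b + 12)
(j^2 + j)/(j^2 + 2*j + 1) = j/(j + 1)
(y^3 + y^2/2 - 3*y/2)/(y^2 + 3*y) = (2*y^2 + y - 3)/(2*(y + 3))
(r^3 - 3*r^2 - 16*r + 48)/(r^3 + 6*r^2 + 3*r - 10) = (r^3 - 3*r^2 - 16*r + 48)/(r^3 + 6*r^2 + 3*r - 10)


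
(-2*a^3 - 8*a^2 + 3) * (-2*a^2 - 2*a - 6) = 4*a^5 + 20*a^4 + 28*a^3 + 42*a^2 - 6*a - 18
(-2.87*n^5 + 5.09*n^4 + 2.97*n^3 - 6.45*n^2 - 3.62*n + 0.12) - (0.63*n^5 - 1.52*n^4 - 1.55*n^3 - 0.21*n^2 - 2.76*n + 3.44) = -3.5*n^5 + 6.61*n^4 + 4.52*n^3 - 6.24*n^2 - 0.86*n - 3.32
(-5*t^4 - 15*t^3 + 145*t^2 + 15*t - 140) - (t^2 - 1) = -5*t^4 - 15*t^3 + 144*t^2 + 15*t - 139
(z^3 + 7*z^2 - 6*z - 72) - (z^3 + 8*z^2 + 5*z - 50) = -z^2 - 11*z - 22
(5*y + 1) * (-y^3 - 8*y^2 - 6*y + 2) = -5*y^4 - 41*y^3 - 38*y^2 + 4*y + 2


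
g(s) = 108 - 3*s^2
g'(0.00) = 0.00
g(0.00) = 108.00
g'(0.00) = 0.00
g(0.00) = 108.00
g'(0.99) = -5.94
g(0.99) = 105.06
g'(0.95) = -5.70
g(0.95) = 105.29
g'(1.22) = -7.32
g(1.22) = 103.53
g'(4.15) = -24.90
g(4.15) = 56.33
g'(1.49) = -8.94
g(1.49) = 101.34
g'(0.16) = -0.96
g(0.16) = 107.92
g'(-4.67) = 28.02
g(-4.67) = 42.57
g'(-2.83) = 16.98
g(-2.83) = 83.97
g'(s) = -6*s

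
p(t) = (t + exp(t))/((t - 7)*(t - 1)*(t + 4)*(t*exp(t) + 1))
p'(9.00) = 0.00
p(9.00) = 0.00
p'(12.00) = 0.00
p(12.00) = 0.00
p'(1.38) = 0.23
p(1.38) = -0.07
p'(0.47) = 0.13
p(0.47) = 0.08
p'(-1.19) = 0.03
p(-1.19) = -0.03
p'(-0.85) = 0.05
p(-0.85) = -0.01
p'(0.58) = 0.20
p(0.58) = 0.09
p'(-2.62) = 0.04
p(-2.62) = -0.07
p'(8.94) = -0.00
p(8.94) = 0.00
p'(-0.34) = 0.06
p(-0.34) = 0.01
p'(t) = (t + exp(t))*(-t*exp(t) - exp(t))/((t - 7)*(t - 1)*(t + 4)*(t*exp(t) + 1)^2) + (exp(t) + 1)/((t - 7)*(t - 1)*(t + 4)*(t*exp(t) + 1)) - (t + exp(t))/((t - 7)*(t - 1)*(t + 4)^2*(t*exp(t) + 1)) - (t + exp(t))/((t - 7)*(t - 1)^2*(t + 4)*(t*exp(t) + 1)) - (t + exp(t))/((t - 7)^2*(t - 1)*(t + 4)*(t*exp(t) + 1))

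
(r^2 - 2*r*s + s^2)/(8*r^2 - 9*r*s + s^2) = (r - s)/(8*r - s)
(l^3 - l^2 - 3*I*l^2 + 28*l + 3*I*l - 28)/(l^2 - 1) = (l^2 - 3*I*l + 28)/(l + 1)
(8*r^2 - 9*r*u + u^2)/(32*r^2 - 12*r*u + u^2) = (r - u)/(4*r - u)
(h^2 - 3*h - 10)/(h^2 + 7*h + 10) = (h - 5)/(h + 5)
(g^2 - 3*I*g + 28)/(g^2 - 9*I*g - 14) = (g + 4*I)/(g - 2*I)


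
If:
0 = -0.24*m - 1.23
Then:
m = -5.12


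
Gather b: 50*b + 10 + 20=50*b + 30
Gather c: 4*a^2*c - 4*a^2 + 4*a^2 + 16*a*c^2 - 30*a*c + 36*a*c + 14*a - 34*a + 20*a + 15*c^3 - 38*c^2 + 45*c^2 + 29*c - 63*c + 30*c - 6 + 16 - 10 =15*c^3 + c^2*(16*a + 7) + c*(4*a^2 + 6*a - 4)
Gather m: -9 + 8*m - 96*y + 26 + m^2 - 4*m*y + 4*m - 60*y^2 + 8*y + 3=m^2 + m*(12 - 4*y) - 60*y^2 - 88*y + 20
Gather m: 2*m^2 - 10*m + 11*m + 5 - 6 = 2*m^2 + m - 1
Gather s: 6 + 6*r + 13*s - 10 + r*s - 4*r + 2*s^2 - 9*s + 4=2*r + 2*s^2 + s*(r + 4)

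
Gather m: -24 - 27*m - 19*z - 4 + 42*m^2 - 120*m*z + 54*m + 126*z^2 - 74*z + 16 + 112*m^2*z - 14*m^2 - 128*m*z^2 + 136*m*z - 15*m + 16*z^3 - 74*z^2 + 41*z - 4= m^2*(112*z + 28) + m*(-128*z^2 + 16*z + 12) + 16*z^3 + 52*z^2 - 52*z - 16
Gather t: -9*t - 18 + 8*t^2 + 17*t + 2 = 8*t^2 + 8*t - 16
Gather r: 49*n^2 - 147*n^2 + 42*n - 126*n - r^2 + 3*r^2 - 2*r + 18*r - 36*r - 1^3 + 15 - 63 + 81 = -98*n^2 - 84*n + 2*r^2 - 20*r + 32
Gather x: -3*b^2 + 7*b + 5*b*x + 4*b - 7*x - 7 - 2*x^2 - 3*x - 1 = -3*b^2 + 11*b - 2*x^2 + x*(5*b - 10) - 8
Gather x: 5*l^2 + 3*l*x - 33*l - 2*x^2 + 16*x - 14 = 5*l^2 - 33*l - 2*x^2 + x*(3*l + 16) - 14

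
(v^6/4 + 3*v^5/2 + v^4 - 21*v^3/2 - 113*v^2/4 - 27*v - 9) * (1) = v^6/4 + 3*v^5/2 + v^4 - 21*v^3/2 - 113*v^2/4 - 27*v - 9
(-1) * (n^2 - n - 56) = -n^2 + n + 56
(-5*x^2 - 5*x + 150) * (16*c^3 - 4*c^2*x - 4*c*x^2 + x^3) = -80*c^3*x^2 - 80*c^3*x + 2400*c^3 + 20*c^2*x^3 + 20*c^2*x^2 - 600*c^2*x + 20*c*x^4 + 20*c*x^3 - 600*c*x^2 - 5*x^5 - 5*x^4 + 150*x^3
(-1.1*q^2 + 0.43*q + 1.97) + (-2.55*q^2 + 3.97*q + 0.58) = -3.65*q^2 + 4.4*q + 2.55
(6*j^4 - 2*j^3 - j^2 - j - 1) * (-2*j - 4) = -12*j^5 - 20*j^4 + 10*j^3 + 6*j^2 + 6*j + 4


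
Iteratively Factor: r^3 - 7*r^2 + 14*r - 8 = (r - 1)*(r^2 - 6*r + 8) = (r - 4)*(r - 1)*(r - 2)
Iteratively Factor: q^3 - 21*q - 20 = (q + 4)*(q^2 - 4*q - 5) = (q - 5)*(q + 4)*(q + 1)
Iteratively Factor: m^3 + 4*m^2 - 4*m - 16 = (m + 2)*(m^2 + 2*m - 8) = (m - 2)*(m + 2)*(m + 4)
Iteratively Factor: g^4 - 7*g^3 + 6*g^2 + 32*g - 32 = (g - 1)*(g^3 - 6*g^2 + 32) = (g - 4)*(g - 1)*(g^2 - 2*g - 8) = (g - 4)*(g - 1)*(g + 2)*(g - 4)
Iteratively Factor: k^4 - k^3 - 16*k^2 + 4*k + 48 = (k - 4)*(k^3 + 3*k^2 - 4*k - 12) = (k - 4)*(k + 3)*(k^2 - 4) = (k - 4)*(k + 2)*(k + 3)*(k - 2)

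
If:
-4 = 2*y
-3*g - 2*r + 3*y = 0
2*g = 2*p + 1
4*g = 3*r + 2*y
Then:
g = -26/17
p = -69/34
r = -12/17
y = -2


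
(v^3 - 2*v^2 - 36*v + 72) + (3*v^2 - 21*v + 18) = v^3 + v^2 - 57*v + 90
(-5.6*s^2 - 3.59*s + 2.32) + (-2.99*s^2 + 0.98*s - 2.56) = -8.59*s^2 - 2.61*s - 0.24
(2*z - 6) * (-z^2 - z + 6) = -2*z^3 + 4*z^2 + 18*z - 36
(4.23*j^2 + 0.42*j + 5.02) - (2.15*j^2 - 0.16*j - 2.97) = 2.08*j^2 + 0.58*j + 7.99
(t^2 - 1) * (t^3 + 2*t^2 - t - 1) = t^5 + 2*t^4 - 2*t^3 - 3*t^2 + t + 1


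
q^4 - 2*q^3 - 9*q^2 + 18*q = q*(q - 3)*(q - 2)*(q + 3)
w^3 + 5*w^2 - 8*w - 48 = (w - 3)*(w + 4)^2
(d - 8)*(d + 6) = d^2 - 2*d - 48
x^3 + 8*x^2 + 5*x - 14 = (x - 1)*(x + 2)*(x + 7)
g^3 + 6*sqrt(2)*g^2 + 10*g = g*(g + sqrt(2))*(g + 5*sqrt(2))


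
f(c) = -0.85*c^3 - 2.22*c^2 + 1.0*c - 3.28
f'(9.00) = -245.51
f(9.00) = -793.75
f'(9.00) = -245.51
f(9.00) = -793.75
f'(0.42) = -1.31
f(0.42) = -3.31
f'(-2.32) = -2.42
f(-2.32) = -6.93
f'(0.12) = 0.43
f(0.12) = -3.19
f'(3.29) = -41.21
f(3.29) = -54.29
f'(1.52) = -11.64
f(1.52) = -9.87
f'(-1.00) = 2.89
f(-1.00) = -5.65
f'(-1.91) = 0.18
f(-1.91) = -7.37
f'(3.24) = -40.15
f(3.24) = -52.26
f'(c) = -2.55*c^2 - 4.44*c + 1.0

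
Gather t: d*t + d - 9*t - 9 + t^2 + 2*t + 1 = d + t^2 + t*(d - 7) - 8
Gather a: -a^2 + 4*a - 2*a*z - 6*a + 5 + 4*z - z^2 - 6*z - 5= -a^2 + a*(-2*z - 2) - z^2 - 2*z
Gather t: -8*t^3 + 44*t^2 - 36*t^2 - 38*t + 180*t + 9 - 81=-8*t^3 + 8*t^2 + 142*t - 72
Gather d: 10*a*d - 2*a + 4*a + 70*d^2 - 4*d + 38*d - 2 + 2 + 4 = 2*a + 70*d^2 + d*(10*a + 34) + 4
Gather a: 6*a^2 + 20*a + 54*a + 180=6*a^2 + 74*a + 180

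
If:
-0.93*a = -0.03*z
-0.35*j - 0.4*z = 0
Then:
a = 0.032258064516129*z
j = -1.14285714285714*z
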